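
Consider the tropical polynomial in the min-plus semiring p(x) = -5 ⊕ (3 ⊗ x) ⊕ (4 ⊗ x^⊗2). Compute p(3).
p(3) = -5

A tropical monomial a ⊗ x^⊗i evaluates to a + i · x. Evaluating each term at x = 3:
  Term 0 contributes -5 + 0 · 3 = -5
  Term 1 contributes 3 + 1 · 3 = 6
  Term 2 contributes 4 + 2 · 3 = 10
p(3) = ⊕ of these = min[-5, 6, 10] = -5.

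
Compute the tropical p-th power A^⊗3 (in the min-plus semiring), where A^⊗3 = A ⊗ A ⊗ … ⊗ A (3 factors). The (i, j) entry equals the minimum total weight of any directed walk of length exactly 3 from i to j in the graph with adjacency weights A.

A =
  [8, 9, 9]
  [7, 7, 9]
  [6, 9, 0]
A^⊗3 =
  [15, 18, 9]
  [15, 18, 9]
  [6, 9, 0]

Each entry (A^⊗3)_ij equals the minimum over all length-3 walks i = v_0 → v_1 → … → v_3 = j of Σ_t A[v_t][v_{t+1}]. For example, for (i, j) = (0, 2) we minimise over 9 possible intermediate vertex sequences; the minimum is 9, attained along the walk 0 → 2 → 2 → 2.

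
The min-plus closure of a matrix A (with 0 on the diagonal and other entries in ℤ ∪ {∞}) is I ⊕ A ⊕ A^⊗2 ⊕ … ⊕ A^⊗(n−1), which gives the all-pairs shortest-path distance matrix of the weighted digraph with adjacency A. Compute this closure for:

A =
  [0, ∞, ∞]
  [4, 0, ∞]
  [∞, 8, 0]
Closure =
  [0, ∞, ∞]
  [4, 0, ∞]
  [12, 8, 0]

This is the Floyd-Warshall all-pairs shortest-path computation. For each intermediate vertex k = 0, 1, …, 2, update dist[i][j] ← min(dist[i][j], dist[i][k] + dist[k][j]). The final matrix gives, for each (i, j), the minimum total weight of any directed path from i to j (possibly empty when i = j).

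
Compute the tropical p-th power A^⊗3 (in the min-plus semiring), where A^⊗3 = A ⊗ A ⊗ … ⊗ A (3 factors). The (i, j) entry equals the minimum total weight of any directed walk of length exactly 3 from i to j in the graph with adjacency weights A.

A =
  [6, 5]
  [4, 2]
A^⊗3 =
  [11, 9]
  [8, 6]

Each entry (A^⊗3)_ij equals the minimum over all length-3 walks i = v_0 → v_1 → … → v_3 = j of Σ_t A[v_t][v_{t+1}]. For example, for (i, j) = (0, 1) we minimise over 4 possible intermediate vertex sequences; the minimum is 9, attained along the walk 0 → 1 → 1 → 1.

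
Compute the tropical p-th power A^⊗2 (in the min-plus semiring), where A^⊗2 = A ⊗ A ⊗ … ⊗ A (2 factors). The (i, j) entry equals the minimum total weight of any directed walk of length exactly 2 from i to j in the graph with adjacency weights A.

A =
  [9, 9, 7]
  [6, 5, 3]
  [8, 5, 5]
A^⊗2 =
  [15, 12, 12]
  [11, 8, 8]
  [11, 10, 8]

Each entry (A^⊗2)_ij equals the minimum over all length-2 walks i = v_0 → v_1 → … → v_2 = j of Σ_t A[v_t][v_{t+1}]. For example, for (i, j) = (0, 2) we minimise over 3 possible intermediate vertex sequences; the minimum is 12, attained along the walk 0 → 1 → 2.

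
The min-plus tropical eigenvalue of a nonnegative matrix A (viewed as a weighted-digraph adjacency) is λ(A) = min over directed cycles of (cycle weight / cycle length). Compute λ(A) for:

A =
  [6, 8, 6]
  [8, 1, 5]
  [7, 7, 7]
λ(A) = 1

Enumerate directed cycles and compute their means (weight / length). Sample:
  cycle 0 → 0: weight = 6, length = 1, mean = 6/1 ≈ 6.000
  cycle 1 → 1: weight = 1, length = 1, mean = 1/1 ≈ 1.000
  cycle 2 → 2: weight = 7, length = 1, mean = 7/1 ≈ 7.000
  cycle 0 → 1 → 0: weight = 16, length = 2, mean = 16/2 ≈ 8.000
  cycle 0 → 2 → 0: weight = 13, length = 2, mean = 13/2 ≈ 6.500
  cycle 1 → 0 → 1: weight = 16, length = 2, mean = 16/2 ≈ 8.000
Minimum mean = 1.000, attained e.g. along the cycle 1 → 1 with weight 1 and length 1. So λ(A) = 1/1 = 1.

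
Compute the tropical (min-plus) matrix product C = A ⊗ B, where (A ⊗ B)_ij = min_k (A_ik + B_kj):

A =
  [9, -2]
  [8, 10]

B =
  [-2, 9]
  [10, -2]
A ⊗ B =
  [7, -4]
  [6, 8]

Apply the min-plus product entry-by-entry:
  C[0][0] = min over k of (A[0][0] + B[0][0] = 9 + -2 = 7, A[0][1] + B[1][0] = -2 + 10 = 8) = 7 (attained at k = 0)
  C[0][1] = min over k of (A[0][0] + B[0][1] = 9 + 9 = 18, A[0][1] + B[1][1] = -2 + -2 = -4) = -4 (attained at k = 1)
  C[1][0] = min over k of (A[1][0] + B[0][0] = 8 + -2 = 6, A[1][1] + B[1][0] = 10 + 10 = 20) = 6 (attained at k = 0)
  C[1][1] = min over k of (A[1][0] + B[0][1] = 8 + 9 = 17, A[1][1] + B[1][1] = 10 + -2 = 8) = 8 (attained at k = 1)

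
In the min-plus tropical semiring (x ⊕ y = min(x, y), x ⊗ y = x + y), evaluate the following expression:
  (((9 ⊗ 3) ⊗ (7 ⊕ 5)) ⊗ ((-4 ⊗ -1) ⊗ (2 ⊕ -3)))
(((9 ⊗ 3) ⊗ (7 ⊕ 5)) ⊗ ((-4 ⊗ -1) ⊗ (2 ⊕ -3))) = 9

Expand innermost to outermost. Recall ⊕ takes the minimum of its arguments and ⊗ takes their sum. Working out the expression (((9 ⊗ 3) ⊗ (7 ⊕ 5)) ⊗ ((-4 ⊗ -1) ⊗ (2 ⊕ -3))) gives 9.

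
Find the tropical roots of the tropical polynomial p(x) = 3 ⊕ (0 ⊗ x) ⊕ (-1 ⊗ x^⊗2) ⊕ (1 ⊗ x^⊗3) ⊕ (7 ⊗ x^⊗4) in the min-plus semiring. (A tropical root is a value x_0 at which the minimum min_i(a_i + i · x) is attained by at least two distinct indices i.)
Roots: {-6, -2, 1, 3}

Each tropical root is a break point of the lower envelope of the lines y = a_i + i · x (there are 5 lines, with slopes 0, 1, ..., 4). Only the lines that attain the minimum somewhere contribute to roots; other lines are dominated. Here the surviving (envelope) indices are i = 4, i = 3, i = 2, i = 1, i = 0.
Intersections between consecutive envelope lines give the roots: for adjacent envelope indices i < j the intersection is x = (a_i − a_j) / (j − i). Reading off the sorted break points: {-6, -2, 1, 3}.
Verification: at each break x_0, at least two indices attain the minimum of min_i(a_i + i · x_0).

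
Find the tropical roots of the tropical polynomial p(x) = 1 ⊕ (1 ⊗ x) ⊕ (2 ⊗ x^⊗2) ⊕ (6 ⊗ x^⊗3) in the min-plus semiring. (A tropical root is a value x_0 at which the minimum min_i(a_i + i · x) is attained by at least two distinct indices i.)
Roots: {-4, -1, 0}

Each tropical root is a break point of the lower envelope of the lines y = a_i + i · x (there are 4 lines, with slopes 0, 1, ..., 3). Only the lines that attain the minimum somewhere contribute to roots; other lines are dominated. Here the surviving (envelope) indices are i = 3, i = 2, i = 1, i = 0.
Intersections between consecutive envelope lines give the roots: for adjacent envelope indices i < j the intersection is x = (a_i − a_j) / (j − i). Reading off the sorted break points: {-4, -1, 0}.
Verification: at each break x_0, at least two indices attain the minimum of min_i(a_i + i · x_0).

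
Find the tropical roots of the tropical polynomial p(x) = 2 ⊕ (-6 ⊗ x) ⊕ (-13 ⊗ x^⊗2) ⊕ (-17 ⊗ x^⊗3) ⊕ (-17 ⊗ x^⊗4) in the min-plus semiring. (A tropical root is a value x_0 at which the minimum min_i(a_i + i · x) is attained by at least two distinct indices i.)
Roots: {0, 4, 7, 8}

Each tropical root is a break point of the lower envelope of the lines y = a_i + i · x (there are 5 lines, with slopes 0, 1, ..., 4). Only the lines that attain the minimum somewhere contribute to roots; other lines are dominated. Here the surviving (envelope) indices are i = 4, i = 3, i = 2, i = 1, i = 0.
Intersections between consecutive envelope lines give the roots: for adjacent envelope indices i < j the intersection is x = (a_i − a_j) / (j − i). Reading off the sorted break points: {0, 4, 7, 8}.
Verification: at each break x_0, at least two indices attain the minimum of min_i(a_i + i · x_0).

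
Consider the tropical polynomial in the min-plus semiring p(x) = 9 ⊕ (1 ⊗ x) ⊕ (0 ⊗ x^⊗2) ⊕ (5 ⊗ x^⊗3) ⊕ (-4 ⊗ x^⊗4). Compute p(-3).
p(-3) = -16

A tropical monomial a ⊗ x^⊗i evaluates to a + i · x. Evaluating each term at x = -3:
  Term 0 contributes 9 + 0 · -3 = 9
  Term 1 contributes 1 + 1 · -3 = -2
  Term 2 contributes 0 + 2 · -3 = -6
  Term 3 contributes 5 + 3 · -3 = -4
  Term 4 contributes -4 + 4 · -3 = -16
p(-3) = ⊕ of these = min[9, -2, -6, -4, -16] = -16.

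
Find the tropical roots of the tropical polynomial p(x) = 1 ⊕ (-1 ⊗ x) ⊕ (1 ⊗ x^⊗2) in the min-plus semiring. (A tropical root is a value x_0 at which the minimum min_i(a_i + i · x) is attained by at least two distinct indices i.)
Roots: {-2, 2}

Each tropical root is a break point of the lower envelope of the lines y = a_i + i · x (there are 3 lines, with slopes 0, 1, ..., 2). Only the lines that attain the minimum somewhere contribute to roots; other lines are dominated. Here the surviving (envelope) indices are i = 2, i = 1, i = 0.
Intersections between consecutive envelope lines give the roots: for adjacent envelope indices i < j the intersection is x = (a_i − a_j) / (j − i). Reading off the sorted break points: {-2, 2}.
Verification: at each break x_0, at least two indices attain the minimum of min_i(a_i + i · x_0).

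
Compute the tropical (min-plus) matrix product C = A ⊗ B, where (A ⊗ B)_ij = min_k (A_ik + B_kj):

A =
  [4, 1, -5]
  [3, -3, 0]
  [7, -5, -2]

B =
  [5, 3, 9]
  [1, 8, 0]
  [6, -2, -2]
A ⊗ B =
  [1, -7, -7]
  [-2, -2, -3]
  [-4, -4, -5]

Apply the min-plus product entry-by-entry:
  C[0][0] = min over k of (A[0][0] + B[0][0] = 4 + 5 = 9, A[0][1] + B[1][0] = 1 + 1 = 2, A[0][2] + B[2][0] = -5 + 6 = 1) = 1 (attained at k = 2)
  C[0][1] = min over k of (A[0][0] + B[0][1] = 4 + 3 = 7, A[0][1] + B[1][1] = 1 + 8 = 9, A[0][2] + B[2][1] = -5 + -2 = -7) = -7 (attained at k = 2)
  C[0][2] = min over k of (A[0][0] + B[0][2] = 4 + 9 = 13, A[0][1] + B[1][2] = 1 + 0 = 1, A[0][2] + B[2][2] = -5 + -2 = -7) = -7 (attained at k = 2)
  C[1][0] = min over k of (A[1][0] + B[0][0] = 3 + 5 = 8, A[1][1] + B[1][0] = -3 + 1 = -2, A[1][2] + B[2][0] = 0 + 6 = 6) = -2 (attained at k = 1)
  C[1][1] = min over k of (A[1][0] + B[0][1] = 3 + 3 = 6, A[1][1] + B[1][1] = -3 + 8 = 5, A[1][2] + B[2][1] = 0 + -2 = -2) = -2 (attained at k = 2)
  C[1][2] = min over k of (A[1][0] + B[0][2] = 3 + 9 = 12, A[1][1] + B[1][2] = -3 + 0 = -3, A[1][2] + B[2][2] = 0 + -2 = -2) = -3 (attained at k = 1)
  C[2][0] = min over k of (A[2][0] + B[0][0] = 7 + 5 = 12, A[2][1] + B[1][0] = -5 + 1 = -4, A[2][2] + B[2][0] = -2 + 6 = 4) = -4 (attained at k = 1)
  C[2][1] = min over k of (A[2][0] + B[0][1] = 7 + 3 = 10, A[2][1] + B[1][1] = -5 + 8 = 3, A[2][2] + B[2][1] = -2 + -2 = -4) = -4 (attained at k = 2)
  C[2][2] = min over k of (A[2][0] + B[0][2] = 7 + 9 = 16, A[2][1] + B[1][2] = -5 + 0 = -5, A[2][2] + B[2][2] = -2 + -2 = -4) = -5 (attained at k = 1)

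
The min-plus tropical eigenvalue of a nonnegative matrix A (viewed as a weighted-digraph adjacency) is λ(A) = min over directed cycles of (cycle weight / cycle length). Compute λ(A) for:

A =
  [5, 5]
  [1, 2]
λ(A) = 2

Enumerate directed cycles and compute their means (weight / length). Sample:
  cycle 0 → 0: weight = 5, length = 1, mean = 5/1 ≈ 5.000
  cycle 1 → 1: weight = 2, length = 1, mean = 2/1 ≈ 2.000
  cycle 0 → 1 → 0: weight = 6, length = 2, mean = 6/2 ≈ 3.000
  cycle 1 → 0 → 1: weight = 6, length = 2, mean = 6/2 ≈ 3.000
Minimum mean = 2.000, attained e.g. along the cycle 1 → 1 with weight 2 and length 1. So λ(A) = 2/1 = 2.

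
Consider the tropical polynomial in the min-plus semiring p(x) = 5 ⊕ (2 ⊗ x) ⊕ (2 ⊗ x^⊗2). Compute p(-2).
p(-2) = -2

A tropical monomial a ⊗ x^⊗i evaluates to a + i · x. Evaluating each term at x = -2:
  Term 0 contributes 5 + 0 · -2 = 5
  Term 1 contributes 2 + 1 · -2 = 0
  Term 2 contributes 2 + 2 · -2 = -2
p(-2) = ⊕ of these = min[5, 0, -2] = -2.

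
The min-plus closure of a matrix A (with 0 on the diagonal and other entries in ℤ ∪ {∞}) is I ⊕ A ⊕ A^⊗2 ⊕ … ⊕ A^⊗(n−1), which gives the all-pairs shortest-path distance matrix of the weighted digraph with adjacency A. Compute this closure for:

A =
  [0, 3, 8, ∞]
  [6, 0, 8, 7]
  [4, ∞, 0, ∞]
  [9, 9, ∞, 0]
Closure =
  [0, 3, 8, 10]
  [6, 0, 8, 7]
  [4, 7, 0, 14]
  [9, 9, 17, 0]

This is the Floyd-Warshall all-pairs shortest-path computation. For each intermediate vertex k = 0, 1, …, 3, update dist[i][j] ← min(dist[i][j], dist[i][k] + dist[k][j]). The final matrix gives, for each (i, j), the minimum total weight of any directed path from i to j (possibly empty when i = j).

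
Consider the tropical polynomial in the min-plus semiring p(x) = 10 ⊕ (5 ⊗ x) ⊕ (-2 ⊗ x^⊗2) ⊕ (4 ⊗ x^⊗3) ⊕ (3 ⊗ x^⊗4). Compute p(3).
p(3) = 4

A tropical monomial a ⊗ x^⊗i evaluates to a + i · x. Evaluating each term at x = 3:
  Term 0 contributes 10 + 0 · 3 = 10
  Term 1 contributes 5 + 1 · 3 = 8
  Term 2 contributes -2 + 2 · 3 = 4
  Term 3 contributes 4 + 3 · 3 = 13
  Term 4 contributes 3 + 4 · 3 = 15
p(3) = ⊕ of these = min[10, 8, 4, 13, 15] = 4.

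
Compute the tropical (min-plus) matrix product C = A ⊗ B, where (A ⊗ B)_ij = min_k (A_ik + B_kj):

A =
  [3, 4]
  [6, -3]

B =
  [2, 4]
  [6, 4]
A ⊗ B =
  [5, 7]
  [3, 1]

Apply the min-plus product entry-by-entry:
  C[0][0] = min over k of (A[0][0] + B[0][0] = 3 + 2 = 5, A[0][1] + B[1][0] = 4 + 6 = 10) = 5 (attained at k = 0)
  C[0][1] = min over k of (A[0][0] + B[0][1] = 3 + 4 = 7, A[0][1] + B[1][1] = 4 + 4 = 8) = 7 (attained at k = 0)
  C[1][0] = min over k of (A[1][0] + B[0][0] = 6 + 2 = 8, A[1][1] + B[1][0] = -3 + 6 = 3) = 3 (attained at k = 1)
  C[1][1] = min over k of (A[1][0] + B[0][1] = 6 + 4 = 10, A[1][1] + B[1][1] = -3 + 4 = 1) = 1 (attained at k = 1)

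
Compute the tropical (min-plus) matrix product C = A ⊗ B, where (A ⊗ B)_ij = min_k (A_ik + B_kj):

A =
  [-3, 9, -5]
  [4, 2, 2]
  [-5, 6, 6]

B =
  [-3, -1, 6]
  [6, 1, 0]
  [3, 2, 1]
A ⊗ B =
  [-6, -4, -4]
  [1, 3, 2]
  [-8, -6, 1]

Apply the min-plus product entry-by-entry:
  C[0][0] = min over k of (A[0][0] + B[0][0] = -3 + -3 = -6, A[0][1] + B[1][0] = 9 + 6 = 15, A[0][2] + B[2][0] = -5 + 3 = -2) = -6 (attained at k = 0)
  C[0][1] = min over k of (A[0][0] + B[0][1] = -3 + -1 = -4, A[0][1] + B[1][1] = 9 + 1 = 10, A[0][2] + B[2][1] = -5 + 2 = -3) = -4 (attained at k = 0)
  C[0][2] = min over k of (A[0][0] + B[0][2] = -3 + 6 = 3, A[0][1] + B[1][2] = 9 + 0 = 9, A[0][2] + B[2][2] = -5 + 1 = -4) = -4 (attained at k = 2)
  C[1][0] = min over k of (A[1][0] + B[0][0] = 4 + -3 = 1, A[1][1] + B[1][0] = 2 + 6 = 8, A[1][2] + B[2][0] = 2 + 3 = 5) = 1 (attained at k = 0)
  C[1][1] = min over k of (A[1][0] + B[0][1] = 4 + -1 = 3, A[1][1] + B[1][1] = 2 + 1 = 3, A[1][2] + B[2][1] = 2 + 2 = 4) = 3 (attained at k = 0)
  C[1][2] = min over k of (A[1][0] + B[0][2] = 4 + 6 = 10, A[1][1] + B[1][2] = 2 + 0 = 2, A[1][2] + B[2][2] = 2 + 1 = 3) = 2 (attained at k = 1)
  C[2][0] = min over k of (A[2][0] + B[0][0] = -5 + -3 = -8, A[2][1] + B[1][0] = 6 + 6 = 12, A[2][2] + B[2][0] = 6 + 3 = 9) = -8 (attained at k = 0)
  C[2][1] = min over k of (A[2][0] + B[0][1] = -5 + -1 = -6, A[2][1] + B[1][1] = 6 + 1 = 7, A[2][2] + B[2][1] = 6 + 2 = 8) = -6 (attained at k = 0)
  C[2][2] = min over k of (A[2][0] + B[0][2] = -5 + 6 = 1, A[2][1] + B[1][2] = 6 + 0 = 6, A[2][2] + B[2][2] = 6 + 1 = 7) = 1 (attained at k = 0)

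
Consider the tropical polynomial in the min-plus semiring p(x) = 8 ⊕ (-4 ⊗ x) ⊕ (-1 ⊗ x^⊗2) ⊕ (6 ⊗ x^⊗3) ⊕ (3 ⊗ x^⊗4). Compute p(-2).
p(-2) = -6

A tropical monomial a ⊗ x^⊗i evaluates to a + i · x. Evaluating each term at x = -2:
  Term 0 contributes 8 + 0 · -2 = 8
  Term 1 contributes -4 + 1 · -2 = -6
  Term 2 contributes -1 + 2 · -2 = -5
  Term 3 contributes 6 + 3 · -2 = 0
  Term 4 contributes 3 + 4 · -2 = -5
p(-2) = ⊕ of these = min[8, -6, -5, 0, -5] = -6.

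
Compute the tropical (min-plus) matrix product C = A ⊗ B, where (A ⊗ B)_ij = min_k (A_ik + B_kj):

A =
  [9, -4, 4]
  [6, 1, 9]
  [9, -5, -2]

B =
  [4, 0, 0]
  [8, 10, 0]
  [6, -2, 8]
A ⊗ B =
  [4, 2, -4]
  [9, 6, 1]
  [3, -4, -5]

Apply the min-plus product entry-by-entry:
  C[0][0] = min over k of (A[0][0] + B[0][0] = 9 + 4 = 13, A[0][1] + B[1][0] = -4 + 8 = 4, A[0][2] + B[2][0] = 4 + 6 = 10) = 4 (attained at k = 1)
  C[0][1] = min over k of (A[0][0] + B[0][1] = 9 + 0 = 9, A[0][1] + B[1][1] = -4 + 10 = 6, A[0][2] + B[2][1] = 4 + -2 = 2) = 2 (attained at k = 2)
  C[0][2] = min over k of (A[0][0] + B[0][2] = 9 + 0 = 9, A[0][1] + B[1][2] = -4 + 0 = -4, A[0][2] + B[2][2] = 4 + 8 = 12) = -4 (attained at k = 1)
  C[1][0] = min over k of (A[1][0] + B[0][0] = 6 + 4 = 10, A[1][1] + B[1][0] = 1 + 8 = 9, A[1][2] + B[2][0] = 9 + 6 = 15) = 9 (attained at k = 1)
  C[1][1] = min over k of (A[1][0] + B[0][1] = 6 + 0 = 6, A[1][1] + B[1][1] = 1 + 10 = 11, A[1][2] + B[2][1] = 9 + -2 = 7) = 6 (attained at k = 0)
  C[1][2] = min over k of (A[1][0] + B[0][2] = 6 + 0 = 6, A[1][1] + B[1][2] = 1 + 0 = 1, A[1][2] + B[2][2] = 9 + 8 = 17) = 1 (attained at k = 1)
  C[2][0] = min over k of (A[2][0] + B[0][0] = 9 + 4 = 13, A[2][1] + B[1][0] = -5 + 8 = 3, A[2][2] + B[2][0] = -2 + 6 = 4) = 3 (attained at k = 1)
  C[2][1] = min over k of (A[2][0] + B[0][1] = 9 + 0 = 9, A[2][1] + B[1][1] = -5 + 10 = 5, A[2][2] + B[2][1] = -2 + -2 = -4) = -4 (attained at k = 2)
  C[2][2] = min over k of (A[2][0] + B[0][2] = 9 + 0 = 9, A[2][1] + B[1][2] = -5 + 0 = -5, A[2][2] + B[2][2] = -2 + 8 = 6) = -5 (attained at k = 1)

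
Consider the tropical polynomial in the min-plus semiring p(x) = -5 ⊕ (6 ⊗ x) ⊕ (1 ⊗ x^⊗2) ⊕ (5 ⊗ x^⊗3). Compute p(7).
p(7) = -5

A tropical monomial a ⊗ x^⊗i evaluates to a + i · x. Evaluating each term at x = 7:
  Term 0 contributes -5 + 0 · 7 = -5
  Term 1 contributes 6 + 1 · 7 = 13
  Term 2 contributes 1 + 2 · 7 = 15
  Term 3 contributes 5 + 3 · 7 = 26
p(7) = ⊕ of these = min[-5, 13, 15, 26] = -5.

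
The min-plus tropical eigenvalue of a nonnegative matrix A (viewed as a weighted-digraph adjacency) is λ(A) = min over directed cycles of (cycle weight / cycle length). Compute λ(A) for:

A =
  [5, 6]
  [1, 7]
λ(A) = 7/2

Enumerate directed cycles and compute their means (weight / length). Sample:
  cycle 0 → 0: weight = 5, length = 1, mean = 5/1 ≈ 5.000
  cycle 1 → 1: weight = 7, length = 1, mean = 7/1 ≈ 7.000
  cycle 0 → 1 → 0: weight = 7, length = 2, mean = 7/2 ≈ 3.500
  cycle 1 → 0 → 1: weight = 7, length = 2, mean = 7/2 ≈ 3.500
Minimum mean = 3.500, attained e.g. along the cycle 0 → 1 → 0 with weight 7 and length 2. So λ(A) = 7/2 = 7/2.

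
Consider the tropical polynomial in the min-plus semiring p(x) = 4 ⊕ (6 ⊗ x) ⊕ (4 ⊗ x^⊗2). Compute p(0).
p(0) = 4

A tropical monomial a ⊗ x^⊗i evaluates to a + i · x. Evaluating each term at x = 0:
  Term 0 contributes 4 + 0 · 0 = 4
  Term 1 contributes 6 + 1 · 0 = 6
  Term 2 contributes 4 + 2 · 0 = 4
p(0) = ⊕ of these = min[4, 6, 4] = 4.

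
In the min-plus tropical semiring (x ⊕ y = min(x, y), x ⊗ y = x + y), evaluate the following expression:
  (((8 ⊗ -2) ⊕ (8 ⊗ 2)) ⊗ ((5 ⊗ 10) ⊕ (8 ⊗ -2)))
(((8 ⊗ -2) ⊕ (8 ⊗ 2)) ⊗ ((5 ⊗ 10) ⊕ (8 ⊗ -2))) = 12

Expand innermost to outermost. Recall ⊕ takes the minimum of its arguments and ⊗ takes their sum. Working out the expression (((8 ⊗ -2) ⊕ (8 ⊗ 2)) ⊗ ((5 ⊗ 10) ⊕ (8 ⊗ -2))) gives 12.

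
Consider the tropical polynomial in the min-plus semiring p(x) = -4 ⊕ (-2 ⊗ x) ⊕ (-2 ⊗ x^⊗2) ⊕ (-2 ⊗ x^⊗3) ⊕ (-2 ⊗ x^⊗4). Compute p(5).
p(5) = -4

A tropical monomial a ⊗ x^⊗i evaluates to a + i · x. Evaluating each term at x = 5:
  Term 0 contributes -4 + 0 · 5 = -4
  Term 1 contributes -2 + 1 · 5 = 3
  Term 2 contributes -2 + 2 · 5 = 8
  Term 3 contributes -2 + 3 · 5 = 13
  Term 4 contributes -2 + 4 · 5 = 18
p(5) = ⊕ of these = min[-4, 3, 8, 13, 18] = -4.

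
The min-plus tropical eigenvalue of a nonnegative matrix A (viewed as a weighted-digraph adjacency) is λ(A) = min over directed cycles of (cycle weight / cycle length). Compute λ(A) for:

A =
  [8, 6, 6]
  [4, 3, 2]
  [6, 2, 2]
λ(A) = 2

Enumerate directed cycles and compute their means (weight / length). Sample:
  cycle 0 → 0: weight = 8, length = 1, mean = 8/1 ≈ 8.000
  cycle 1 → 1: weight = 3, length = 1, mean = 3/1 ≈ 3.000
  cycle 2 → 2: weight = 2, length = 1, mean = 2/1 ≈ 2.000
  cycle 0 → 1 → 0: weight = 10, length = 2, mean = 10/2 ≈ 5.000
  cycle 0 → 2 → 0: weight = 12, length = 2, mean = 12/2 ≈ 6.000
  cycle 1 → 0 → 1: weight = 10, length = 2, mean = 10/2 ≈ 5.000
Minimum mean = 2.000, attained e.g. along the cycle 2 → 2 with weight 2 and length 1. So λ(A) = 2/1 = 2.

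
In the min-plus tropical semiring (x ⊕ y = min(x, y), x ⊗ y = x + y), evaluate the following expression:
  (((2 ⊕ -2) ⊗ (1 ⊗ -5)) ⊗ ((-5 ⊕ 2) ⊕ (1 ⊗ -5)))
(((2 ⊕ -2) ⊗ (1 ⊗ -5)) ⊗ ((-5 ⊕ 2) ⊕ (1 ⊗ -5))) = -11

Expand innermost to outermost. Recall ⊕ takes the minimum of its arguments and ⊗ takes their sum. Working out the expression (((2 ⊕ -2) ⊗ (1 ⊗ -5)) ⊗ ((-5 ⊕ 2) ⊕ (1 ⊗ -5))) gives -11.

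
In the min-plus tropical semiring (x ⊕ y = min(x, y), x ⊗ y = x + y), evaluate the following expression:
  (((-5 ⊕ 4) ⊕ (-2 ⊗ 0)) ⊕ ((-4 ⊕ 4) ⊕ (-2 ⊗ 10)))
(((-5 ⊕ 4) ⊕ (-2 ⊗ 0)) ⊕ ((-4 ⊕ 4) ⊕ (-2 ⊗ 10))) = -5

Expand innermost to outermost. Recall ⊕ takes the minimum of its arguments and ⊗ takes their sum. Working out the expression (((-5 ⊕ 4) ⊕ (-2 ⊗ 0)) ⊕ ((-4 ⊕ 4) ⊕ (-2 ⊗ 10))) gives -5.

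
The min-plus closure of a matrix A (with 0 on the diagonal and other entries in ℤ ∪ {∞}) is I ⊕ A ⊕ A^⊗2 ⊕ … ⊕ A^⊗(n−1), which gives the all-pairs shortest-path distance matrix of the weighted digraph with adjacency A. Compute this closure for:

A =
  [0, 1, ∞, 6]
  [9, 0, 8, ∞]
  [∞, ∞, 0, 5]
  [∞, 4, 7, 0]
Closure =
  [0, 1, 9, 6]
  [9, 0, 8, 13]
  [18, 9, 0, 5]
  [13, 4, 7, 0]

This is the Floyd-Warshall all-pairs shortest-path computation. For each intermediate vertex k = 0, 1, …, 3, update dist[i][j] ← min(dist[i][j], dist[i][k] + dist[k][j]). The final matrix gives, for each (i, j), the minimum total weight of any directed path from i to j (possibly empty when i = j).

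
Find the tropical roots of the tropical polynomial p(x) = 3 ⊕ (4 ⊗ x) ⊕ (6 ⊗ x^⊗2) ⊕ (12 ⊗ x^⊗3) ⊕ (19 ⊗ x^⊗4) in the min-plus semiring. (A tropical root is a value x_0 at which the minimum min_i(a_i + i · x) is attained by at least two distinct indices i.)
Roots: {-7, -6, -2, -1}

Each tropical root is a break point of the lower envelope of the lines y = a_i + i · x (there are 5 lines, with slopes 0, 1, ..., 4). Only the lines that attain the minimum somewhere contribute to roots; other lines are dominated. Here the surviving (envelope) indices are i = 4, i = 3, i = 2, i = 1, i = 0.
Intersections between consecutive envelope lines give the roots: for adjacent envelope indices i < j the intersection is x = (a_i − a_j) / (j − i). Reading off the sorted break points: {-7, -6, -2, -1}.
Verification: at each break x_0, at least two indices attain the minimum of min_i(a_i + i · x_0).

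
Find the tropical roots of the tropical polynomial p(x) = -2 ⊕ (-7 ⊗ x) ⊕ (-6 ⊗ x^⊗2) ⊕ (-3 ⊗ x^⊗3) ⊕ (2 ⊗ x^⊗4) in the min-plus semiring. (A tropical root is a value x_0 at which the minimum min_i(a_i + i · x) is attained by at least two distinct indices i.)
Roots: {-5, -3, -1, 5}

Each tropical root is a break point of the lower envelope of the lines y = a_i + i · x (there are 5 lines, with slopes 0, 1, ..., 4). Only the lines that attain the minimum somewhere contribute to roots; other lines are dominated. Here the surviving (envelope) indices are i = 4, i = 3, i = 2, i = 1, i = 0.
Intersections between consecutive envelope lines give the roots: for adjacent envelope indices i < j the intersection is x = (a_i − a_j) / (j − i). Reading off the sorted break points: {-5, -3, -1, 5}.
Verification: at each break x_0, at least two indices attain the minimum of min_i(a_i + i · x_0).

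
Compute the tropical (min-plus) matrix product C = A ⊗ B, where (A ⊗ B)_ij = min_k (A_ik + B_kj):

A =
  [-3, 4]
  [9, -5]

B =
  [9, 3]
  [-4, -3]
A ⊗ B =
  [0, 0]
  [-9, -8]

Apply the min-plus product entry-by-entry:
  C[0][0] = min over k of (A[0][0] + B[0][0] = -3 + 9 = 6, A[0][1] + B[1][0] = 4 + -4 = 0) = 0 (attained at k = 1)
  C[0][1] = min over k of (A[0][0] + B[0][1] = -3 + 3 = 0, A[0][1] + B[1][1] = 4 + -3 = 1) = 0 (attained at k = 0)
  C[1][0] = min over k of (A[1][0] + B[0][0] = 9 + 9 = 18, A[1][1] + B[1][0] = -5 + -4 = -9) = -9 (attained at k = 1)
  C[1][1] = min over k of (A[1][0] + B[0][1] = 9 + 3 = 12, A[1][1] + B[1][1] = -5 + -3 = -8) = -8 (attained at k = 1)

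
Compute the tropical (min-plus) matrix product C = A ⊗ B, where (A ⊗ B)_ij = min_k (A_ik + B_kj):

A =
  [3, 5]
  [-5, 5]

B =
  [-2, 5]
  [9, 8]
A ⊗ B =
  [1, 8]
  [-7, 0]

Apply the min-plus product entry-by-entry:
  C[0][0] = min over k of (A[0][0] + B[0][0] = 3 + -2 = 1, A[0][1] + B[1][0] = 5 + 9 = 14) = 1 (attained at k = 0)
  C[0][1] = min over k of (A[0][0] + B[0][1] = 3 + 5 = 8, A[0][1] + B[1][1] = 5 + 8 = 13) = 8 (attained at k = 0)
  C[1][0] = min over k of (A[1][0] + B[0][0] = -5 + -2 = -7, A[1][1] + B[1][0] = 5 + 9 = 14) = -7 (attained at k = 0)
  C[1][1] = min over k of (A[1][0] + B[0][1] = -5 + 5 = 0, A[1][1] + B[1][1] = 5 + 8 = 13) = 0 (attained at k = 0)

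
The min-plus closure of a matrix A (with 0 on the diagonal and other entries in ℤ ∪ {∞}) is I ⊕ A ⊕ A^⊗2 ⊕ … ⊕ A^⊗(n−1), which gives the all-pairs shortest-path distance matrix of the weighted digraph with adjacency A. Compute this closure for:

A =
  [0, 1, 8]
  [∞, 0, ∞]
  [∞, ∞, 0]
Closure =
  [0, 1, 8]
  [∞, 0, ∞]
  [∞, ∞, 0]

This is the Floyd-Warshall all-pairs shortest-path computation. For each intermediate vertex k = 0, 1, …, 2, update dist[i][j] ← min(dist[i][j], dist[i][k] + dist[k][j]). The final matrix gives, for each (i, j), the minimum total weight of any directed path from i to j (possibly empty when i = j).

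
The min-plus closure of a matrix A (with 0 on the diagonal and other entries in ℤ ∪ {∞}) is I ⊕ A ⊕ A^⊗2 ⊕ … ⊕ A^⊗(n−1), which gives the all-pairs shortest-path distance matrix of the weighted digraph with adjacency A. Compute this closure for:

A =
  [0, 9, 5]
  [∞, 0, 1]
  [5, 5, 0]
Closure =
  [0, 9, 5]
  [6, 0, 1]
  [5, 5, 0]

This is the Floyd-Warshall all-pairs shortest-path computation. For each intermediate vertex k = 0, 1, …, 2, update dist[i][j] ← min(dist[i][j], dist[i][k] + dist[k][j]). The final matrix gives, for each (i, j), the minimum total weight of any directed path from i to j (possibly empty when i = j).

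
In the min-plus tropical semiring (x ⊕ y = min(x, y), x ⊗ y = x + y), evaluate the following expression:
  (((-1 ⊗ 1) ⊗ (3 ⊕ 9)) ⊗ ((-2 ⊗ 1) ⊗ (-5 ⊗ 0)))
(((-1 ⊗ 1) ⊗ (3 ⊕ 9)) ⊗ ((-2 ⊗ 1) ⊗ (-5 ⊗ 0))) = -3

Expand innermost to outermost. Recall ⊕ takes the minimum of its arguments and ⊗ takes their sum. Working out the expression (((-1 ⊗ 1) ⊗ (3 ⊕ 9)) ⊗ ((-2 ⊗ 1) ⊗ (-5 ⊗ 0))) gives -3.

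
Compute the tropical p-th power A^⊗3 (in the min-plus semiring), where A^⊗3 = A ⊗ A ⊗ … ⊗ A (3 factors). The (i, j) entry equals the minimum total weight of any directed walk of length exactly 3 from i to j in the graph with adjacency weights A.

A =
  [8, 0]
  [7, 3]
A^⊗3 =
  [10, 6]
  [13, 9]

Each entry (A^⊗3)_ij equals the minimum over all length-3 walks i = v_0 → v_1 → … → v_3 = j of Σ_t A[v_t][v_{t+1}]. For example, for (i, j) = (0, 1) we minimise over 4 possible intermediate vertex sequences; the minimum is 6, attained along the walk 0 → 1 → 1 → 1.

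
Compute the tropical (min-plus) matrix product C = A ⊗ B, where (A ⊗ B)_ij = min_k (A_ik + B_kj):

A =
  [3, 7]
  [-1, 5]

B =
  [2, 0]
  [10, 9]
A ⊗ B =
  [5, 3]
  [1, -1]

Apply the min-plus product entry-by-entry:
  C[0][0] = min over k of (A[0][0] + B[0][0] = 3 + 2 = 5, A[0][1] + B[1][0] = 7 + 10 = 17) = 5 (attained at k = 0)
  C[0][1] = min over k of (A[0][0] + B[0][1] = 3 + 0 = 3, A[0][1] + B[1][1] = 7 + 9 = 16) = 3 (attained at k = 0)
  C[1][0] = min over k of (A[1][0] + B[0][0] = -1 + 2 = 1, A[1][1] + B[1][0] = 5 + 10 = 15) = 1 (attained at k = 0)
  C[1][1] = min over k of (A[1][0] + B[0][1] = -1 + 0 = -1, A[1][1] + B[1][1] = 5 + 9 = 14) = -1 (attained at k = 0)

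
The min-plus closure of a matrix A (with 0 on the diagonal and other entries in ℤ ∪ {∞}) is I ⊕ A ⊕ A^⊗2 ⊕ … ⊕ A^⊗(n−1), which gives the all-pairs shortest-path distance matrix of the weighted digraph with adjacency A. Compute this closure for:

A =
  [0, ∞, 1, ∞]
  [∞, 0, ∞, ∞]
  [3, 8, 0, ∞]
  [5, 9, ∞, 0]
Closure =
  [0, 9, 1, ∞]
  [∞, 0, ∞, ∞]
  [3, 8, 0, ∞]
  [5, 9, 6, 0]

This is the Floyd-Warshall all-pairs shortest-path computation. For each intermediate vertex k = 0, 1, …, 3, update dist[i][j] ← min(dist[i][j], dist[i][k] + dist[k][j]). The final matrix gives, for each (i, j), the minimum total weight of any directed path from i to j (possibly empty when i = j).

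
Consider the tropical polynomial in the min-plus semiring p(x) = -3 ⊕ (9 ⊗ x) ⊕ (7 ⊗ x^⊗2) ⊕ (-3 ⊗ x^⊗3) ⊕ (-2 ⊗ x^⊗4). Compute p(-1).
p(-1) = -6

A tropical monomial a ⊗ x^⊗i evaluates to a + i · x. Evaluating each term at x = -1:
  Term 0 contributes -3 + 0 · -1 = -3
  Term 1 contributes 9 + 1 · -1 = 8
  Term 2 contributes 7 + 2 · -1 = 5
  Term 3 contributes -3 + 3 · -1 = -6
  Term 4 contributes -2 + 4 · -1 = -6
p(-1) = ⊕ of these = min[-3, 8, 5, -6, -6] = -6.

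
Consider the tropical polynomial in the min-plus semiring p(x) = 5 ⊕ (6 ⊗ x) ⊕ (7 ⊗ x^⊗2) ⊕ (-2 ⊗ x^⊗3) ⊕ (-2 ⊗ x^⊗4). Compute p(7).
p(7) = 5

A tropical monomial a ⊗ x^⊗i evaluates to a + i · x. Evaluating each term at x = 7:
  Term 0 contributes 5 + 0 · 7 = 5
  Term 1 contributes 6 + 1 · 7 = 13
  Term 2 contributes 7 + 2 · 7 = 21
  Term 3 contributes -2 + 3 · 7 = 19
  Term 4 contributes -2 + 4 · 7 = 26
p(7) = ⊕ of these = min[5, 13, 21, 19, 26] = 5.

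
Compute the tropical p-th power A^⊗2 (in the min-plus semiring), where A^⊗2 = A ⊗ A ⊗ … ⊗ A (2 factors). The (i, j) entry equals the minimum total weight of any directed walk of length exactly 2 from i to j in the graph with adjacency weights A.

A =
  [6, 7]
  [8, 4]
A^⊗2 =
  [12, 11]
  [12, 8]

Each entry (A^⊗2)_ij equals the minimum over all length-2 walks i = v_0 → v_1 → … → v_2 = j of Σ_t A[v_t][v_{t+1}]. For example, for (i, j) = (0, 1) we minimise over 2 possible intermediate vertex sequences; the minimum is 11, attained along the walk 0 → 1 → 1.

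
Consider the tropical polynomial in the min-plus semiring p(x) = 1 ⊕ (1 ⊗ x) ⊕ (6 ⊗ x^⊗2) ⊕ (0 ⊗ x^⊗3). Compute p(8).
p(8) = 1

A tropical monomial a ⊗ x^⊗i evaluates to a + i · x. Evaluating each term at x = 8:
  Term 0 contributes 1 + 0 · 8 = 1
  Term 1 contributes 1 + 1 · 8 = 9
  Term 2 contributes 6 + 2 · 8 = 22
  Term 3 contributes 0 + 3 · 8 = 24
p(8) = ⊕ of these = min[1, 9, 22, 24] = 1.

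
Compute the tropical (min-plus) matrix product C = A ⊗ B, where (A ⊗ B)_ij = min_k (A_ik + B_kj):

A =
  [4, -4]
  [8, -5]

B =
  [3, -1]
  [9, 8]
A ⊗ B =
  [5, 3]
  [4, 3]

Apply the min-plus product entry-by-entry:
  C[0][0] = min over k of (A[0][0] + B[0][0] = 4 + 3 = 7, A[0][1] + B[1][0] = -4 + 9 = 5) = 5 (attained at k = 1)
  C[0][1] = min over k of (A[0][0] + B[0][1] = 4 + -1 = 3, A[0][1] + B[1][1] = -4 + 8 = 4) = 3 (attained at k = 0)
  C[1][0] = min over k of (A[1][0] + B[0][0] = 8 + 3 = 11, A[1][1] + B[1][0] = -5 + 9 = 4) = 4 (attained at k = 1)
  C[1][1] = min over k of (A[1][0] + B[0][1] = 8 + -1 = 7, A[1][1] + B[1][1] = -5 + 8 = 3) = 3 (attained at k = 1)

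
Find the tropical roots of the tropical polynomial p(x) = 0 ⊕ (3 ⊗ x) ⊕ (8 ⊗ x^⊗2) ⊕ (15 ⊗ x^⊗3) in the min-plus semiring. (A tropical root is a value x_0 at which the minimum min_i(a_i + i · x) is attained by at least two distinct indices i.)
Roots: {-7, -5, -3}

Each tropical root is a break point of the lower envelope of the lines y = a_i + i · x (there are 4 lines, with slopes 0, 1, ..., 3). Only the lines that attain the minimum somewhere contribute to roots; other lines are dominated. Here the surviving (envelope) indices are i = 3, i = 2, i = 1, i = 0.
Intersections between consecutive envelope lines give the roots: for adjacent envelope indices i < j the intersection is x = (a_i − a_j) / (j − i). Reading off the sorted break points: {-7, -5, -3}.
Verification: at each break x_0, at least two indices attain the minimum of min_i(a_i + i · x_0).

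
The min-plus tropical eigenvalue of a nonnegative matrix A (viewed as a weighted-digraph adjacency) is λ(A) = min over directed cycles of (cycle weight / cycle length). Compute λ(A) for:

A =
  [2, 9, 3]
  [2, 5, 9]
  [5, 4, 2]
λ(A) = 2

Enumerate directed cycles and compute their means (weight / length). Sample:
  cycle 0 → 0: weight = 2, length = 1, mean = 2/1 ≈ 2.000
  cycle 1 → 1: weight = 5, length = 1, mean = 5/1 ≈ 5.000
  cycle 2 → 2: weight = 2, length = 1, mean = 2/1 ≈ 2.000
  cycle 0 → 1 → 0: weight = 11, length = 2, mean = 11/2 ≈ 5.500
  cycle 0 → 2 → 0: weight = 8, length = 2, mean = 8/2 ≈ 4.000
  cycle 1 → 0 → 1: weight = 11, length = 2, mean = 11/2 ≈ 5.500
Minimum mean = 2.000, attained e.g. along the cycle 0 → 0 with weight 2 and length 1. So λ(A) = 2/1 = 2.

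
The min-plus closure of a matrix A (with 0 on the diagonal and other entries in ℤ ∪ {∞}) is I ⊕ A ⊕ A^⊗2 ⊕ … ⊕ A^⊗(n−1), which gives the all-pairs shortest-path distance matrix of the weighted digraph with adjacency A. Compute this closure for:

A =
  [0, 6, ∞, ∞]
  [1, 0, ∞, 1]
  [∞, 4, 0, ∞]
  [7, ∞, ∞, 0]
Closure =
  [0, 6, ∞, 7]
  [1, 0, ∞, 1]
  [5, 4, 0, 5]
  [7, 13, ∞, 0]

This is the Floyd-Warshall all-pairs shortest-path computation. For each intermediate vertex k = 0, 1, …, 3, update dist[i][j] ← min(dist[i][j], dist[i][k] + dist[k][j]). The final matrix gives, for each (i, j), the minimum total weight of any directed path from i to j (possibly empty when i = j).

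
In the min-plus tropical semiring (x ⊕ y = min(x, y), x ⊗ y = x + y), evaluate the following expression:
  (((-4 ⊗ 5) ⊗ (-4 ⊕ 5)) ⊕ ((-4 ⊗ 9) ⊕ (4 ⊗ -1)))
(((-4 ⊗ 5) ⊗ (-4 ⊕ 5)) ⊕ ((-4 ⊗ 9) ⊕ (4 ⊗ -1))) = -3

Expand innermost to outermost. Recall ⊕ takes the minimum of its arguments and ⊗ takes their sum. Working out the expression (((-4 ⊗ 5) ⊗ (-4 ⊕ 5)) ⊕ ((-4 ⊗ 9) ⊕ (4 ⊗ -1))) gives -3.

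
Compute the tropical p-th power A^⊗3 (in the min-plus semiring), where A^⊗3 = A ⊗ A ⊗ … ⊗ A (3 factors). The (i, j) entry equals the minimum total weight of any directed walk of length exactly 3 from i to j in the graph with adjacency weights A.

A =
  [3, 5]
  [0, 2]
A^⊗3 =
  [7, 9]
  [4, 6]

Each entry (A^⊗3)_ij equals the minimum over all length-3 walks i = v_0 → v_1 → … → v_3 = j of Σ_t A[v_t][v_{t+1}]. For example, for (i, j) = (0, 1) we minimise over 4 possible intermediate vertex sequences; the minimum is 9, attained along the walk 0 → 1 → 1 → 1.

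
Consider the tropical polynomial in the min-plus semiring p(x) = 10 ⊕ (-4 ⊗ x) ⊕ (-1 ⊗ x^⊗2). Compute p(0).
p(0) = -4

A tropical monomial a ⊗ x^⊗i evaluates to a + i · x. Evaluating each term at x = 0:
  Term 0 contributes 10 + 0 · 0 = 10
  Term 1 contributes -4 + 1 · 0 = -4
  Term 2 contributes -1 + 2 · 0 = -1
p(0) = ⊕ of these = min[10, -4, -1] = -4.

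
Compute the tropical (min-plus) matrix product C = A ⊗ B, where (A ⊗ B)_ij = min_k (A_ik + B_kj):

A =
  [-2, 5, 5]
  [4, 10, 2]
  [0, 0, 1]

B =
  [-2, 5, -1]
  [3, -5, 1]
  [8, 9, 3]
A ⊗ B =
  [-4, 0, -3]
  [2, 5, 3]
  [-2, -5, -1]

Apply the min-plus product entry-by-entry:
  C[0][0] = min over k of (A[0][0] + B[0][0] = -2 + -2 = -4, A[0][1] + B[1][0] = 5 + 3 = 8, A[0][2] + B[2][0] = 5 + 8 = 13) = -4 (attained at k = 0)
  C[0][1] = min over k of (A[0][0] + B[0][1] = -2 + 5 = 3, A[0][1] + B[1][1] = 5 + -5 = 0, A[0][2] + B[2][1] = 5 + 9 = 14) = 0 (attained at k = 1)
  C[0][2] = min over k of (A[0][0] + B[0][2] = -2 + -1 = -3, A[0][1] + B[1][2] = 5 + 1 = 6, A[0][2] + B[2][2] = 5 + 3 = 8) = -3 (attained at k = 0)
  C[1][0] = min over k of (A[1][0] + B[0][0] = 4 + -2 = 2, A[1][1] + B[1][0] = 10 + 3 = 13, A[1][2] + B[2][0] = 2 + 8 = 10) = 2 (attained at k = 0)
  C[1][1] = min over k of (A[1][0] + B[0][1] = 4 + 5 = 9, A[1][1] + B[1][1] = 10 + -5 = 5, A[1][2] + B[2][1] = 2 + 9 = 11) = 5 (attained at k = 1)
  C[1][2] = min over k of (A[1][0] + B[0][2] = 4 + -1 = 3, A[1][1] + B[1][2] = 10 + 1 = 11, A[1][2] + B[2][2] = 2 + 3 = 5) = 3 (attained at k = 0)
  C[2][0] = min over k of (A[2][0] + B[0][0] = 0 + -2 = -2, A[2][1] + B[1][0] = 0 + 3 = 3, A[2][2] + B[2][0] = 1 + 8 = 9) = -2 (attained at k = 0)
  C[2][1] = min over k of (A[2][0] + B[0][1] = 0 + 5 = 5, A[2][1] + B[1][1] = 0 + -5 = -5, A[2][2] + B[2][1] = 1 + 9 = 10) = -5 (attained at k = 1)
  C[2][2] = min over k of (A[2][0] + B[0][2] = 0 + -1 = -1, A[2][1] + B[1][2] = 0 + 1 = 1, A[2][2] + B[2][2] = 1 + 3 = 4) = -1 (attained at k = 0)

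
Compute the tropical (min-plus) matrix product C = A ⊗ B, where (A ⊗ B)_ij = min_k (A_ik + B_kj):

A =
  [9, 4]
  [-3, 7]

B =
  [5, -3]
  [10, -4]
A ⊗ B =
  [14, 0]
  [2, -6]

Apply the min-plus product entry-by-entry:
  C[0][0] = min over k of (A[0][0] + B[0][0] = 9 + 5 = 14, A[0][1] + B[1][0] = 4 + 10 = 14) = 14 (attained at k = 0)
  C[0][1] = min over k of (A[0][0] + B[0][1] = 9 + -3 = 6, A[0][1] + B[1][1] = 4 + -4 = 0) = 0 (attained at k = 1)
  C[1][0] = min over k of (A[1][0] + B[0][0] = -3 + 5 = 2, A[1][1] + B[1][0] = 7 + 10 = 17) = 2 (attained at k = 0)
  C[1][1] = min over k of (A[1][0] + B[0][1] = -3 + -3 = -6, A[1][1] + B[1][1] = 7 + -4 = 3) = -6 (attained at k = 0)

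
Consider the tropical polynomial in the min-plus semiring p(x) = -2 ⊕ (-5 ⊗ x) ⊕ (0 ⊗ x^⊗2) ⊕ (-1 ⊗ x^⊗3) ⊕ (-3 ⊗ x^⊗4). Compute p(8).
p(8) = -2

A tropical monomial a ⊗ x^⊗i evaluates to a + i · x. Evaluating each term at x = 8:
  Term 0 contributes -2 + 0 · 8 = -2
  Term 1 contributes -5 + 1 · 8 = 3
  Term 2 contributes 0 + 2 · 8 = 16
  Term 3 contributes -1 + 3 · 8 = 23
  Term 4 contributes -3 + 4 · 8 = 29
p(8) = ⊕ of these = min[-2, 3, 16, 23, 29] = -2.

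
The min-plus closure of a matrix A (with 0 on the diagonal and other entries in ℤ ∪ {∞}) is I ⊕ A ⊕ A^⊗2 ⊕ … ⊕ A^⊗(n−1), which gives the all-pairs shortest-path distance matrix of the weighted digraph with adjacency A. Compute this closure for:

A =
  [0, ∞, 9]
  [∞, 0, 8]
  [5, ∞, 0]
Closure =
  [0, ∞, 9]
  [13, 0, 8]
  [5, ∞, 0]

This is the Floyd-Warshall all-pairs shortest-path computation. For each intermediate vertex k = 0, 1, …, 2, update dist[i][j] ← min(dist[i][j], dist[i][k] + dist[k][j]). The final matrix gives, for each (i, j), the minimum total weight of any directed path from i to j (possibly empty when i = j).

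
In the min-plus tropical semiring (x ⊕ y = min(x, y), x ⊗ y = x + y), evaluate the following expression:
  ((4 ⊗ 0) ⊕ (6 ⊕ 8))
((4 ⊗ 0) ⊕ (6 ⊕ 8)) = 4

Expand innermost to outermost. Recall ⊕ takes the minimum of its arguments and ⊗ takes their sum. Working out the expression ((4 ⊗ 0) ⊕ (6 ⊕ 8)) gives 4.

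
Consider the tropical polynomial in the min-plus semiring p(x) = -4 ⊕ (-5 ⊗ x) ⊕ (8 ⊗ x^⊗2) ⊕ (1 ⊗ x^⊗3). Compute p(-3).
p(-3) = -8

A tropical monomial a ⊗ x^⊗i evaluates to a + i · x. Evaluating each term at x = -3:
  Term 0 contributes -4 + 0 · -3 = -4
  Term 1 contributes -5 + 1 · -3 = -8
  Term 2 contributes 8 + 2 · -3 = 2
  Term 3 contributes 1 + 3 · -3 = -8
p(-3) = ⊕ of these = min[-4, -8, 2, -8] = -8.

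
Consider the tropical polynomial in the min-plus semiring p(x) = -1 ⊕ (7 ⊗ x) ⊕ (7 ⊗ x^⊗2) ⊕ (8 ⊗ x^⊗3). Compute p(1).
p(1) = -1

A tropical monomial a ⊗ x^⊗i evaluates to a + i · x. Evaluating each term at x = 1:
  Term 0 contributes -1 + 0 · 1 = -1
  Term 1 contributes 7 + 1 · 1 = 8
  Term 2 contributes 7 + 2 · 1 = 9
  Term 3 contributes 8 + 3 · 1 = 11
p(1) = ⊕ of these = min[-1, 8, 9, 11] = -1.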